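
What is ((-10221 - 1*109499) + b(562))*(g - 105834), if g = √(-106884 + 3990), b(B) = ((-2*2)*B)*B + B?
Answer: 146319103356 - 1382534*I*√102894 ≈ 1.4632e+11 - 4.4348e+8*I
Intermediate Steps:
b(B) = B - 4*B² (b(B) = (-4*B)*B + B = -4*B² + B = B - 4*B²)
g = I*√102894 (g = √(-102894) = I*√102894 ≈ 320.77*I)
((-10221 - 1*109499) + b(562))*(g - 105834) = ((-10221 - 1*109499) + 562*(1 - 4*562))*(I*√102894 - 105834) = ((-10221 - 109499) + 562*(1 - 2248))*(-105834 + I*√102894) = (-119720 + 562*(-2247))*(-105834 + I*√102894) = (-119720 - 1262814)*(-105834 + I*√102894) = -1382534*(-105834 + I*√102894) = 146319103356 - 1382534*I*√102894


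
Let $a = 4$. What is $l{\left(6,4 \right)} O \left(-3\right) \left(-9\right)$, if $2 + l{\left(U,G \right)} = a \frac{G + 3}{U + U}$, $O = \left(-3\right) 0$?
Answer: $0$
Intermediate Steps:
$O = 0$
$l{\left(U,G \right)} = -2 + \frac{2 \left(3 + G\right)}{U}$ ($l{\left(U,G \right)} = -2 + 4 \frac{G + 3}{U + U} = -2 + 4 \frac{3 + G}{2 U} = -2 + \frac{2 \left(3 + G\right)}{U}$)
$l{\left(6,4 \right)} O \left(-3\right) \left(-9\right) = \frac{2 \left(3 + 4 - 6\right)}{6} \cdot 0 \left(-3\right) \left(-9\right) = 2 \cdot \frac{1}{6} \left(3 + 4 - 6\right) 0 \left(-9\right) = 2 \cdot \frac{1}{6} \cdot 1 \cdot 0 \left(-9\right) = \frac{1}{3} \cdot 0 \left(-9\right) = 0 \left(-9\right) = 0$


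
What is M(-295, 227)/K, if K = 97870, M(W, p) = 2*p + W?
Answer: 159/97870 ≈ 0.0016246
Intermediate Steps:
M(W, p) = W + 2*p
M(-295, 227)/K = (-295 + 2*227)/97870 = (-295 + 454)*(1/97870) = 159*(1/97870) = 159/97870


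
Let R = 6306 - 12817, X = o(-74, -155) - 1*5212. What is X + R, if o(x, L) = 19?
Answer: -11704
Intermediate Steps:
X = -5193 (X = 19 - 1*5212 = 19 - 5212 = -5193)
R = -6511
X + R = -5193 - 6511 = -11704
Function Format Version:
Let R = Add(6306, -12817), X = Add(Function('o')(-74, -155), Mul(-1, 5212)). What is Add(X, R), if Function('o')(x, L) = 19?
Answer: -11704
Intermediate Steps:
X = -5193 (X = Add(19, Mul(-1, 5212)) = Add(19, -5212) = -5193)
R = -6511
Add(X, R) = Add(-5193, -6511) = -11704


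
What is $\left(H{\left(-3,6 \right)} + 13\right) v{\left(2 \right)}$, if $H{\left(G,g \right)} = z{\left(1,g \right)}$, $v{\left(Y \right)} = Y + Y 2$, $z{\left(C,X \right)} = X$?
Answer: $114$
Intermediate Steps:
$v{\left(Y \right)} = 3 Y$ ($v{\left(Y \right)} = Y + 2 Y = 3 Y$)
$H{\left(G,g \right)} = g$
$\left(H{\left(-3,6 \right)} + 13\right) v{\left(2 \right)} = \left(6 + 13\right) 3 \cdot 2 = 19 \cdot 6 = 114$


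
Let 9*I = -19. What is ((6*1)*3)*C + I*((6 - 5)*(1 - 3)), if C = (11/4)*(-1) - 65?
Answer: -21875/18 ≈ -1215.3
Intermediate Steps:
I = -19/9 (I = (⅑)*(-19) = -19/9 ≈ -2.1111)
C = -271/4 (C = (11*(¼))*(-1) - 65 = (11/4)*(-1) - 65 = -11/4 - 65 = -271/4 ≈ -67.750)
((6*1)*3)*C + I*((6 - 5)*(1 - 3)) = ((6*1)*3)*(-271/4) - 19*(6 - 5)*(1 - 3)/9 = (6*3)*(-271/4) - 19*(-2)/9 = 18*(-271/4) - 19/9*(-2) = -2439/2 + 38/9 = -21875/18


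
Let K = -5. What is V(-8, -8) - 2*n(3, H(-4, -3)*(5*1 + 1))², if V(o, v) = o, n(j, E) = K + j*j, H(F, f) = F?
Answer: -40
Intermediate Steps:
n(j, E) = -5 + j² (n(j, E) = -5 + j*j = -5 + j²)
V(-8, -8) - 2*n(3, H(-4, -3)*(5*1 + 1))² = -8 - 2*(-5 + 3²)² = -8 - 2*(-5 + 9)² = -8 - 2*4² = -8 - 2*16 = -8 - 32 = -40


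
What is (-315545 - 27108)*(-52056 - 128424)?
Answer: 61842013440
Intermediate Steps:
(-315545 - 27108)*(-52056 - 128424) = -342653*(-180480) = 61842013440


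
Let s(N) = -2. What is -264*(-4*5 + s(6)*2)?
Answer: 6336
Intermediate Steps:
-264*(-4*5 + s(6)*2) = -264*(-4*5 - 2*2) = -264*(-20 - 4) = -264*(-24) = 6336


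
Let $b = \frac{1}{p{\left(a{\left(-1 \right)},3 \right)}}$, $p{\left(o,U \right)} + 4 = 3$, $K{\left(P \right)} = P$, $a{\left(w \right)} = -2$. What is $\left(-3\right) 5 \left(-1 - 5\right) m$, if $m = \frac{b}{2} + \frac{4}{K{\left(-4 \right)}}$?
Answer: $-135$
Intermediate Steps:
$p{\left(o,U \right)} = -1$ ($p{\left(o,U \right)} = -4 + 3 = -1$)
$b = -1$ ($b = \frac{1}{-1} = -1$)
$m = - \frac{3}{2}$ ($m = - \frac{1}{2} + \frac{4}{-4} = \left(-1\right) \frac{1}{2} + 4 \left(- \frac{1}{4}\right) = - \frac{1}{2} - 1 = - \frac{3}{2} \approx -1.5$)
$\left(-3\right) 5 \left(-1 - 5\right) m = \left(-3\right) 5 \left(-1 - 5\right) \left(- \frac{3}{2}\right) = \left(-15\right) \left(-6\right) \left(- \frac{3}{2}\right) = 90 \left(- \frac{3}{2}\right) = -135$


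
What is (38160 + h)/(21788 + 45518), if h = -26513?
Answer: 11647/67306 ≈ 0.17305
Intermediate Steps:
(38160 + h)/(21788 + 45518) = (38160 - 26513)/(21788 + 45518) = 11647/67306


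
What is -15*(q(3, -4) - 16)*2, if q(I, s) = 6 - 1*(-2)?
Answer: 240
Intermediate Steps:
q(I, s) = 8 (q(I, s) = 6 + 2 = 8)
-15*(q(3, -4) - 16)*2 = -15*(8 - 16)*2 = -15*(-8)*2 = 120*2 = 240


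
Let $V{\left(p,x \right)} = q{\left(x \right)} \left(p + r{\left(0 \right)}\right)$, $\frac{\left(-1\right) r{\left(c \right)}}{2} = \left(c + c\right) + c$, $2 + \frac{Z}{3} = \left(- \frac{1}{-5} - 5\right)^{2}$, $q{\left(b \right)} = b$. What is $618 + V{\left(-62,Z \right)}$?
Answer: $- \frac{82386}{25} \approx -3295.4$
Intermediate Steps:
$Z = \frac{1578}{25}$ ($Z = -6 + 3 \left(- \frac{1}{-5} - 5\right)^{2} = -6 + 3 \left(\left(-1\right) \left(- \frac{1}{5}\right) - 5\right)^{2} = -6 + 3 \left(\frac{1}{5} - 5\right)^{2} = -6 + 3 \left(- \frac{24}{5}\right)^{2} = -6 + 3 \cdot \frac{576}{25} = -6 + \frac{1728}{25} = \frac{1578}{25} \approx 63.12$)
$r{\left(c \right)} = - 6 c$ ($r{\left(c \right)} = - 2 \left(\left(c + c\right) + c\right) = - 2 \left(2 c + c\right) = - 2 \cdot 3 c = - 6 c$)
$V{\left(p,x \right)} = p x$ ($V{\left(p,x \right)} = x \left(p - 0\right) = x \left(p + 0\right) = x p = p x$)
$618 + V{\left(-62,Z \right)} = 618 - \frac{97836}{25} = - \frac{82386}{25}$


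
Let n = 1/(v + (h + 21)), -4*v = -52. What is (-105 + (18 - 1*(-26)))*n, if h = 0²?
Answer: -61/34 ≈ -1.7941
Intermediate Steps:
h = 0
v = 13 (v = -¼*(-52) = 13)
n = 1/34 (n = 1/(13 + (0 + 21)) = 1/(13 + 21) = 1/34 ≈ 0.029412)
(-105 + (18 - 1*(-26)))*n = (-105 + (18 - 1*(-26)))*(1/34) = (-105 + (18 + 26))*(1/34) = (-105 + 44)*(1/34) = -61*1/34 = -61/34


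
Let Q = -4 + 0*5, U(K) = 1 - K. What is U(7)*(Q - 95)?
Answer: 594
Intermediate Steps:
Q = -4 (Q = -4 + 0 = -4)
U(7)*(Q - 95) = (1 - 1*7)*(-4 - 95) = (1 - 7)*(-99) = -6*(-99) = 594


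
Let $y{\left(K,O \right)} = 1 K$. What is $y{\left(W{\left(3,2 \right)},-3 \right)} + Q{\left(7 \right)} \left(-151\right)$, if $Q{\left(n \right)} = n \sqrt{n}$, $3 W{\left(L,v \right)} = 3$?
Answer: $1 - 1057 \sqrt{7} \approx -2795.6$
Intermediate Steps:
$W{\left(L,v \right)} = 1$ ($W{\left(L,v \right)} = \frac{1}{3} \cdot 3 = 1$)
$y{\left(K,O \right)} = K$
$Q{\left(n \right)} = n^{\frac{3}{2}}$
$y{\left(W{\left(3,2 \right)},-3 \right)} + Q{\left(7 \right)} \left(-151\right) = 1 + 7^{\frac{3}{2}} \left(-151\right) = 1 + 7 \sqrt{7} \left(-151\right) = 1 - 1057 \sqrt{7}$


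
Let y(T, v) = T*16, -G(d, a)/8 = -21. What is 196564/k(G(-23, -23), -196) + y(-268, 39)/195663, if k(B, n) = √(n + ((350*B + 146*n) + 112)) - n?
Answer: 89740279996/19370637 - 491410*√301/2079 ≈ 531.96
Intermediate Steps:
G(d, a) = 168 (G(d, a) = -8*(-21) = 168)
k(B, n) = √(112 + 147*n + 350*B) - n (k(B, n) = √(n + ((146*n + 350*B) + 112)) - n = √(n + (112 + 146*n + 350*B)) - n = √(112 + 147*n + 350*B) - n)
y(T, v) = 16*T
196564/k(G(-23, -23), -196) + y(-268, 39)/195663 = 196564/(√(112 + 147*(-196) + 350*168) - 1*(-196)) + (16*(-268))/195663 = 196564/(√(112 - 28812 + 58800) + 196) - 4288*1/195663 = 196564/(√30100 + 196) - 4288/195663 = 196564/(10*√301 + 196) - 4288/195663 = 196564/(196 + 10*√301) - 4288/195663 = -4288/195663 + 196564/(196 + 10*√301)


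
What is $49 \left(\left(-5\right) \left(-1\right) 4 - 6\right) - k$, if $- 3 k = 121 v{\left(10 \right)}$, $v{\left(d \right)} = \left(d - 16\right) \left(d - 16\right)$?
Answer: $2138$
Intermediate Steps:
$v{\left(d \right)} = \left(-16 + d\right)^{2}$ ($v{\left(d \right)} = \left(-16 + d\right) \left(-16 + d\right) = \left(-16 + d\right)^{2}$)
$k = -1452$ ($k = - \frac{121 \left(-16 + 10\right)^{2}}{3} = - \frac{121 \left(-6\right)^{2}}{3} = - \frac{121 \cdot 36}{3} = \left(- \frac{1}{3}\right) 4356 = -1452$)
$49 \left(\left(-5\right) \left(-1\right) 4 - 6\right) - k = 49 \left(\left(-5\right) \left(-1\right) 4 - 6\right) - -1452 = 49 \left(5 \cdot 4 - 6\right) + 1452 = 49 \left(20 - 6\right) + 1452 = 49 \cdot 14 + 1452 = 686 + 1452 = 2138$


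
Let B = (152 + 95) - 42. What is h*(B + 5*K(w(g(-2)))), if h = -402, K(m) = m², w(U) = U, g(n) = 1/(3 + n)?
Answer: -84420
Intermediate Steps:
B = 205 (B = 247 - 42 = 205)
h*(B + 5*K(w(g(-2)))) = -402*(205 + 5*(1/(3 - 2))²) = -402*(205 + 5*(1/1)²) = -402*(205 + 5*1²) = -402*(205 + 5*1) = -402*(205 + 5) = -402*210 = -84420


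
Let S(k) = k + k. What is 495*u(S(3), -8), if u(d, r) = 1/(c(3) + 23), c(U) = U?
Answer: 495/26 ≈ 19.038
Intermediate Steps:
S(k) = 2*k
u(d, r) = 1/26 (u(d, r) = 1/(3 + 23) = 1/26)
495*u(S(3), -8) = 495*(1/26) = 495/26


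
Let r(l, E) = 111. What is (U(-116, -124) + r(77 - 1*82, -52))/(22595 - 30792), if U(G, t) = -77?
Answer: -34/8197 ≈ -0.0041479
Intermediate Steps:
(U(-116, -124) + r(77 - 1*82, -52))/(22595 - 30792) = (-77 + 111)/(22595 - 30792) = 34/(-8197) = 34*(-1/8197) = -34/8197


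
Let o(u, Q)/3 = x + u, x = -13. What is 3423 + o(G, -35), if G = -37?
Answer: 3273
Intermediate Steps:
o(u, Q) = -39 + 3*u (o(u, Q) = 3*(-13 + u) = -39 + 3*u)
3423 + o(G, -35) = 3423 + (-39 + 3*(-37)) = 3423 + (-39 - 111) = 3423 - 150 = 3273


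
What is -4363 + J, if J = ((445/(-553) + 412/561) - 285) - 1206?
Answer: -1816125791/310233 ≈ -5854.1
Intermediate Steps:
J = -462579212/310233 (J = ((445*(-1/553) + 412*(1/561)) - 285) - 1206 = ((-445/553 + 412/561) - 285) - 1206 = (-21809/310233 - 285) - 1206 = -88438214/310233 - 1206 = -462579212/310233 ≈ -1491.1)
-4363 + J = -4363 - 462579212/310233 = -1816125791/310233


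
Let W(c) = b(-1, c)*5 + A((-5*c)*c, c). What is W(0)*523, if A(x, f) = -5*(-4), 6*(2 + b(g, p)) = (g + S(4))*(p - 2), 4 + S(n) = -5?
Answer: 41840/3 ≈ 13947.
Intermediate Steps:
S(n) = -9 (S(n) = -4 - 5 = -9)
b(g, p) = -2 + (-9 + g)*(-2 + p)/6 (b(g, p) = -2 + ((g - 9)*(p - 2))/6 = -2 + ((-9 + g)*(-2 + p))/6 = -2 + (-9 + g)*(-2 + p)/6)
A(x, f) = 20
W(c) = 80/3 - 25*c/3 (W(c) = (1 - 3*c/2 - ⅓*(-1) + (⅙)*(-1)*c)*5 + 20 = (1 - 3*c/2 + ⅓ - c/6)*5 + 20 = (4/3 - 5*c/3)*5 + 20 = (20/3 - 25*c/3) + 20 = 80/3 - 25*c/3)
W(0)*523 = (80/3 - 25/3*0)*523 = (80/3 + 0)*523 = (80/3)*523 = 41840/3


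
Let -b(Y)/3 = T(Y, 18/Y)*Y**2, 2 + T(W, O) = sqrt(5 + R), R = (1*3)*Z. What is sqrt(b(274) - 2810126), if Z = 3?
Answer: sqrt(-2359670 - 225228*sqrt(14)) ≈ 1789.5*I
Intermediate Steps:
R = 9 (R = (1*3)*3 = 3*3 = 9)
T(W, O) = -2 + sqrt(14) (T(W, O) = -2 + sqrt(5 + 9) = -2 + sqrt(14))
b(Y) = -3*Y**2*(-2 + sqrt(14)) (b(Y) = -3*(-2 + sqrt(14))*Y**2 = -3*Y**2*(-2 + sqrt(14)))
sqrt(b(274) - 2810126) = sqrt(3*274**2*(2 - sqrt(14)) - 2810126) = sqrt(3*75076*(2 - sqrt(14)) - 2810126) = sqrt((450456 - 225228*sqrt(14)) - 2810126) = sqrt(-2359670 - 225228*sqrt(14))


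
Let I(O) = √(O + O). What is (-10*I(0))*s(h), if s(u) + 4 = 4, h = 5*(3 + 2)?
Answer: 0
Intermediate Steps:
h = 25 (h = 5*5 = 25)
s(u) = 0 (s(u) = -4 + 4 = 0)
I(O) = √2*√O (I(O) = √(2*O) = √2*√O)
(-10*I(0))*s(h) = -10*√2*√0*0 = -10*√2*0*0 = -10*0*0 = 0*0 = 0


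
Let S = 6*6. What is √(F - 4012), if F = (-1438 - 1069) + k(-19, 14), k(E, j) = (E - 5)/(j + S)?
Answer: 11*I*√1347/5 ≈ 80.743*I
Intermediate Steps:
S = 36
k(E, j) = (-5 + E)/(36 + j) (k(E, j) = (E - 5)/(j + 36) = (-5 + E)/(36 + j))
F = -62687/25 (F = (-1438 - 1069) + (-5 - 19)/(36 + 14) = -2507 - 24/50 = -2507 + (1/50)*(-24) = -2507 - 12/25 = -62687/25 ≈ -2507.5)
√(F - 4012) = √(-62687/25 - 4012) = √(-162987/25) = 11*I*√1347/5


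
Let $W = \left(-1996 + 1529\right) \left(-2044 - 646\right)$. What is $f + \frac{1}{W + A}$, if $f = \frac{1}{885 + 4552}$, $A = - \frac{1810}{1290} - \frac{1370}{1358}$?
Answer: $\frac{110510462933}{598256112131042} \approx 0.00018472$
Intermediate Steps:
$W = 1256230$ ($W = \left(-467\right) \left(-2690\right) = 1256230$)
$A = - \frac{211264}{87591}$ ($A = \left(-1810\right) \frac{1}{1290} - \frac{685}{679} = - \frac{181}{129} - \frac{685}{679} = - \frac{211264}{87591} \approx -2.4119$)
$f = \frac{1}{5437} \approx 0.00018393$
$f + \frac{1}{W + A} = \frac{1}{5437} + \frac{1}{1256230 - \frac{211264}{87591}} = \frac{1}{5437} + \frac{1}{\frac{110034230666}{87591}} = \frac{1}{5437} + \frac{87591}{110034230666} = \frac{110510462933}{598256112131042}$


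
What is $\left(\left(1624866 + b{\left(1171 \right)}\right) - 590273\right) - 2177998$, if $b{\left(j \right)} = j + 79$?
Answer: $-1142155$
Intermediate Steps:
$b{\left(j \right)} = 79 + j$
$\left(\left(1624866 + b{\left(1171 \right)}\right) - 590273\right) - 2177998 = \left(\left(1624866 + \left(79 + 1171\right)\right) - 590273\right) - 2177998 = \left(\left(1624866 + 1250\right) - 590273\right) - 2177998 = \left(1626116 - 590273\right) - 2177998 = 1035843 - 2177998 = -1142155$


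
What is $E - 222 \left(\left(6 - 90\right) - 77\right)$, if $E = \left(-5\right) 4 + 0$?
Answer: $35722$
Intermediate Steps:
$E = -20$ ($E = -20 + 0 = -20$)
$E - 222 \left(\left(6 - 90\right) - 77\right) = -20 - 222 \left(\left(6 - 90\right) - 77\right) = -20 - 222 \left(-84 - 77\right) = -20 - -35742 = -20 + 35742 = 35722$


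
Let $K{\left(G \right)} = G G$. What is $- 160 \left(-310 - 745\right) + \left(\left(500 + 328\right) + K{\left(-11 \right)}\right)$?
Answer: $169749$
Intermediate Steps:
$K{\left(G \right)} = G^{2}$
$- 160 \left(-310 - 745\right) + \left(\left(500 + 328\right) + K{\left(-11 \right)}\right) = - 160 \left(-310 - 745\right) + \left(\left(500 + 328\right) + \left(-11\right)^{2}\right) = - 160 \left(-310 - 745\right) + \left(828 + 121\right) = \left(-160\right) \left(-1055\right) + 949 = 168800 + 949 = 169749$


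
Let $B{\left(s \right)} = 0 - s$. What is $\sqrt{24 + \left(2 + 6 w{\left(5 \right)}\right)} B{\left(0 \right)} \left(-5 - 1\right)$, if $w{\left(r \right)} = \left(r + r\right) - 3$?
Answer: $0$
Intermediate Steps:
$w{\left(r \right)} = -3 + 2 r$ ($w{\left(r \right)} = 2 r - 3 = -3 + 2 r$)
$B{\left(s \right)} = - s$
$\sqrt{24 + \left(2 + 6 w{\left(5 \right)}\right)} B{\left(0 \right)} \left(-5 - 1\right) = \sqrt{24 + \left(2 + 6 \left(-3 + 2 \cdot 5\right)\right)} \left(-1\right) 0 \left(-5 - 1\right) = \sqrt{24 + \left(2 + 6 \left(-3 + 10\right)\right)} 0 \left(-6\right) = \sqrt{24 + \left(2 + 6 \cdot 7\right)} 0 = \sqrt{24 + \left(2 + 42\right)} 0 = \sqrt{24 + 44} \cdot 0 = \sqrt{68} \cdot 0 = 2 \sqrt{17} \cdot 0 = 0$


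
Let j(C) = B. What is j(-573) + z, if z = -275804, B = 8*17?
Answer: -275668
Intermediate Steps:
B = 136
j(C) = 136
j(-573) + z = 136 - 275804 = -275668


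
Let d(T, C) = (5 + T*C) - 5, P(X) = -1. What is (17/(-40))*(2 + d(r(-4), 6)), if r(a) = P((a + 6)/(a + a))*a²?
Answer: 799/20 ≈ 39.950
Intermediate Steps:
r(a) = -a²
d(T, C) = C*T (d(T, C) = (5 + C*T) - 5 = C*T)
(17/(-40))*(2 + d(r(-4), 6)) = (17/(-40))*(2 + 6*(-1*(-4)²)) = (17*(-1/40))*(2 + 6*(-1*16)) = -17*(2 + 6*(-16))/40 = -17*(2 - 96)/40 = -17/40*(-94) = 799/20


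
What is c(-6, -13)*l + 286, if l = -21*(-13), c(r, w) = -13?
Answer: -3263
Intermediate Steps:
l = 273
c(-6, -13)*l + 286 = -13*273 + 286 = -3549 + 286 = -3263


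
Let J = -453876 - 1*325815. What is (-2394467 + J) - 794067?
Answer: -3968225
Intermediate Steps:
J = -779691 (J = -453876 - 325815 = -779691)
(-2394467 + J) - 794067 = (-2394467 - 779691) - 794067 = -3174158 - 794067 = -3968225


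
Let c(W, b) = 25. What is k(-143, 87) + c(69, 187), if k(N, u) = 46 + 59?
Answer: 130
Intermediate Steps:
k(N, u) = 105
k(-143, 87) + c(69, 187) = 105 + 25 = 130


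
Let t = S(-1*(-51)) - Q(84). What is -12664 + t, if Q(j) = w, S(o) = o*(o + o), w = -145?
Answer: -7317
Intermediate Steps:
S(o) = 2*o² (S(o) = o*(2*o) = 2*o²)
Q(j) = -145
t = 5347 (t = 2*(-1*(-51))² - 1*(-145) = 2*51² + 145 = 2*2601 + 145 = 5202 + 145 = 5347)
-12664 + t = -12664 + 5347 = -7317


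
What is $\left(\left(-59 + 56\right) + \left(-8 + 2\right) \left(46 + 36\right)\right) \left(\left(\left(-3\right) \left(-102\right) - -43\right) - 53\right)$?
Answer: $-146520$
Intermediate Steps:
$\left(\left(-59 + 56\right) + \left(-8 + 2\right) \left(46 + 36\right)\right) \left(\left(\left(-3\right) \left(-102\right) - -43\right) - 53\right) = \left(-3 - 492\right) \left(\left(306 + 43\right) - 53\right) = \left(-3 - 492\right) \left(349 - 53\right) = \left(-495\right) 296 = -146520$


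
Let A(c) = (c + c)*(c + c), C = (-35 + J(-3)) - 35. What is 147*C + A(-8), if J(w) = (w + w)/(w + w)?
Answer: -9887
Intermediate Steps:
J(w) = 1 (J(w) = (2*w)/((2*w)) = (2*w)*(1/(2*w)) = 1)
C = -69 (C = (-35 + 1) - 35 = -34 - 35 = -69)
A(c) = 4*c² (A(c) = (2*c)*(2*c) = 4*c²)
147*C + A(-8) = 147*(-69) + 4*(-8)² = -10143 + 4*64 = -10143 + 256 = -9887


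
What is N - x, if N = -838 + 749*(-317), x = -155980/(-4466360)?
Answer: -53210210977/223318 ≈ -2.3827e+5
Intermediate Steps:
x = 7799/223318 (x = -155980*(-1/4466360) = 7799/223318 ≈ 0.034923)
N = -238271 (N = -838 - 237433 = -238271)
N - x = -238271 - 1*7799/223318 = -238271 - 7799/223318 = -53210210977/223318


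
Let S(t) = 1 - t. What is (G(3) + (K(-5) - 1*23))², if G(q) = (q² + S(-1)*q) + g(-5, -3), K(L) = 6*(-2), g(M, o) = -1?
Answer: 441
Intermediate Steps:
K(L) = -12
G(q) = -1 + q² + 2*q (G(q) = (q² + (1 - 1*(-1))*q) - 1 = (q² + (1 + 1)*q) - 1 = (q² + 2*q) - 1 = -1 + q² + 2*q)
(G(3) + (K(-5) - 1*23))² = ((-1 + 3² + 2*3) + (-12 - 1*23))² = ((-1 + 9 + 6) + (-12 - 23))² = (14 - 35)² = (-21)² = 441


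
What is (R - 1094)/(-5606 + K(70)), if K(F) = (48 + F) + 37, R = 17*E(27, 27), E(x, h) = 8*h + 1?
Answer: -865/1817 ≈ -0.47606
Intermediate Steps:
E(x, h) = 1 + 8*h
R = 3689 (R = 17*(1 + 8*27) = 17*(1 + 216) = 17*217 = 3689)
K(F) = 85 + F
(R - 1094)/(-5606 + K(70)) = (3689 - 1094)/(-5606 + (85 + 70)) = 2595/(-5606 + 155) = 2595/(-5451) = 2595*(-1/5451) = -865/1817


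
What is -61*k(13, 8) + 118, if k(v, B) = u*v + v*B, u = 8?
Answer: -12570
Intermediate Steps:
k(v, B) = 8*v + B*v (k(v, B) = 8*v + v*B = 8*v + B*v)
-61*k(13, 8) + 118 = -793*(8 + 8) + 118 = -793*16 + 118 = -61*208 + 118 = -12688 + 118 = -12570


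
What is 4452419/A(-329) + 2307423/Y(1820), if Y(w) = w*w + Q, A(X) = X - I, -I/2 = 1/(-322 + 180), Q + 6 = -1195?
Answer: -348896039255257/25783202880 ≈ -13532.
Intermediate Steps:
Q = -1201 (Q = -6 - 1195 = -1201)
I = 1/71 (I = -2/(-322 + 180) = -2/(-142) = -2*(-1/142) = 1/71 ≈ 0.014085)
A(X) = -1/71 + X (A(X) = X - 1*1/71 = X - 1/71 = -1/71 + X)
Y(w) = -1201 + w**2 (Y(w) = w*w - 1201 = w**2 - 1201 = -1201 + w**2)
4452419/A(-329) + 2307423/Y(1820) = 4452419/(-1/71 - 329) + 2307423/(-1201 + 1820**2) = 4452419/(-23360/71) + 2307423/(-1201 + 3312400) = 4452419*(-71/23360) + 2307423/3311199 = -316121749/23360 + 2307423*(1/3311199) = -316121749/23360 + 769141/1103733 = -348896039255257/25783202880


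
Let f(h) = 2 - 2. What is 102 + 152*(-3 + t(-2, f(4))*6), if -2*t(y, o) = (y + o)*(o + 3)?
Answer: 2382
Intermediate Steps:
f(h) = 0
t(y, o) = -(3 + o)*(o + y)/2 (t(y, o) = -(y + o)*(o + 3)/2 = -(o + y)*(3 + o)/2 = -(3 + o)*(o + y)/2)
102 + 152*(-3 + t(-2, f(4))*6) = 102 + 152*(-3 + (-3/2*0 - 3/2*(-2) - ½*0² - ½*0*(-2))*6) = 102 + 152*(-3 + (0 + 3 - ½*0 + 0)*6) = 102 + 152*(-3 + (0 + 3 + 0 + 0)*6) = 102 + 152*(-3 + 3*6) = 102 + 152*(-3 + 18) = 102 + 152*15 = 102 + 2280 = 2382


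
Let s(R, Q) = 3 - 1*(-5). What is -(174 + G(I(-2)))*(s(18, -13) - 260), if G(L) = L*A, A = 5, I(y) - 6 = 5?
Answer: 57708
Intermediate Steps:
s(R, Q) = 8 (s(R, Q) = 3 + 5 = 8)
I(y) = 11 (I(y) = 6 + 5 = 11)
G(L) = 5*L (G(L) = L*5 = 5*L)
-(174 + G(I(-2)))*(s(18, -13) - 260) = -(174 + 5*11)*(8 - 260) = -(174 + 55)*(-252) = -229*(-252) = -1*(-57708) = 57708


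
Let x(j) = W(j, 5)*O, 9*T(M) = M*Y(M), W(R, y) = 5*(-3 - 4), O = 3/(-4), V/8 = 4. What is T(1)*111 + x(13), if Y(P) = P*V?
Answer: 5051/12 ≈ 420.92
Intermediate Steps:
V = 32 (V = 8*4 = 32)
O = -3/4 (O = 3*(-1/4) = -3/4 ≈ -0.75000)
Y(P) = 32*P (Y(P) = P*32 = 32*P)
W(R, y) = -35 (W(R, y) = 5*(-7) = -35)
T(M) = 32*M**2/9 (T(M) = (M*(32*M))/9 = (32*M**2)/9 = 32*M**2/9)
x(j) = 105/4 (x(j) = -35*(-3/4) = 105/4)
T(1)*111 + x(13) = ((32/9)*1**2)*111 + 105/4 = ((32/9)*1)*111 + 105/4 = (32/9)*111 + 105/4 = 1184/3 + 105/4 = 5051/12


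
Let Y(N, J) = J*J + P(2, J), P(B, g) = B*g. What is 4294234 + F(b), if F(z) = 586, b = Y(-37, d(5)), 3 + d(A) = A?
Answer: 4294820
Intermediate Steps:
d(A) = -3 + A
Y(N, J) = J**2 + 2*J (Y(N, J) = J*J + 2*J = J**2 + 2*J)
b = 8 (b = (-3 + 5)*(2 + (-3 + 5)) = 2*(2 + 2) = 2*4 = 8)
4294234 + F(b) = 4294234 + 586 = 4294820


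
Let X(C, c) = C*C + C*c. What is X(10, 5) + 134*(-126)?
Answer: -16734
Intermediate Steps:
X(C, c) = C² + C*c
X(10, 5) + 134*(-126) = 10*(10 + 5) + 134*(-126) = 10*15 - 16884 = 150 - 16884 = -16734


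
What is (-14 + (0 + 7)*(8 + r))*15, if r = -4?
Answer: 210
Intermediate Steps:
(-14 + (0 + 7)*(8 + r))*15 = (-14 + (0 + 7)*(8 - 4))*15 = (-14 + 7*4)*15 = (-14 + 28)*15 = 14*15 = 210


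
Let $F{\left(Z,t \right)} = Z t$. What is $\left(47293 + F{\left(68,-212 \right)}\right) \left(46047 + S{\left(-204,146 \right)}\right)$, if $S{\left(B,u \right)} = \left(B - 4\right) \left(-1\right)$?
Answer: $1520725635$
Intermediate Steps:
$S{\left(B,u \right)} = 4 - B$ ($S{\left(B,u \right)} = \left(-4 + B\right) \left(-1\right) = 4 - B$)
$\left(47293 + F{\left(68,-212 \right)}\right) \left(46047 + S{\left(-204,146 \right)}\right) = \left(47293 + 68 \left(-212\right)\right) \left(46047 + \left(4 - -204\right)\right) = \left(47293 - 14416\right) \left(46047 + \left(4 + 204\right)\right) = 32877 \left(46047 + 208\right) = 32877 \cdot 46255 = 1520725635$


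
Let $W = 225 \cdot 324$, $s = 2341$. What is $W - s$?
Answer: $70559$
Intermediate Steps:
$W = 72900$
$W - s = 72900 - 2341 = 70559$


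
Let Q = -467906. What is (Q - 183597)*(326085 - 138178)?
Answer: -122421974221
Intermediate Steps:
(Q - 183597)*(326085 - 138178) = (-467906 - 183597)*(326085 - 138178) = -651503*187907 = -122421974221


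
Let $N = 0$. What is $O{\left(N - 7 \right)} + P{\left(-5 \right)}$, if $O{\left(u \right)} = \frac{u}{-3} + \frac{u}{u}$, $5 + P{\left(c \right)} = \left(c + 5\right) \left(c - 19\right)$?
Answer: $- \frac{5}{3} \approx -1.6667$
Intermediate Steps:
$P{\left(c \right)} = -5 + \left(-19 + c\right) \left(5 + c\right)$ ($P{\left(c \right)} = -5 + \left(c + 5\right) \left(c - 19\right) = -5 + \left(5 + c\right) \left(-19 + c\right) = -5 + \left(-19 + c\right) \left(5 + c\right)$)
$O{\left(u \right)} = 1 - \frac{u}{3}$ ($O{\left(u \right)} = u \left(- \frac{1}{3}\right) + 1 = - \frac{u}{3} + 1 = 1 - \frac{u}{3}$)
$O{\left(N - 7 \right)} + P{\left(-5 \right)} = \left(1 - \frac{0 - 7}{3}\right) - \left(30 - 25\right) = \left(1 - \frac{0 - 7}{3}\right) + \left(-100 + 25 + 70\right) = \left(1 - - \frac{7}{3}\right) - 5 = \left(1 + \frac{7}{3}\right) - 5 = \frac{10}{3} - 5 = - \frac{5}{3}$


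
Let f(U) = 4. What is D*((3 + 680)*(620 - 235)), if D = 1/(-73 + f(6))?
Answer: -262955/69 ≈ -3810.9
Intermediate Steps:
D = -1/69 (D = 1/(-73 + 4) = 1/(-69) = -1/69 ≈ -0.014493)
D*((3 + 680)*(620 - 235)) = -(3 + 680)*(620 - 235)/69 = -683*385/69 = -1/69*262955 = -262955/69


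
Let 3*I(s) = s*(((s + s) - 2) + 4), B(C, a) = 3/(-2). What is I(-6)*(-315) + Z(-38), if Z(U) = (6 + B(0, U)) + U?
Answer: -12667/2 ≈ -6333.5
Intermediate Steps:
B(C, a) = -3/2 (B(C, a) = 3*(-½) = -3/2)
I(s) = s*(2 + 2*s)/3 (I(s) = (s*(((s + s) - 2) + 4))/3 = (s*((2*s - 2) + 4))/3 = (s*((-2 + 2*s) + 4))/3 = (s*(2 + 2*s))/3 = s*(2 + 2*s)/3)
Z(U) = 9/2 + U (Z(U) = (6 - 3/2) + U = 9/2 + U)
I(-6)*(-315) + Z(-38) = ((⅔)*(-6)*(1 - 6))*(-315) + (9/2 - 38) = ((⅔)*(-6)*(-5))*(-315) - 67/2 = 20*(-315) - 67/2 = -6300 - 67/2 = -12667/2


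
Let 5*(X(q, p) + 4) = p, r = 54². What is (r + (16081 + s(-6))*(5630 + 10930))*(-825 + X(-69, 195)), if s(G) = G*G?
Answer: -210851344440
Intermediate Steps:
r = 2916
X(q, p) = -4 + p/5
s(G) = G²
(r + (16081 + s(-6))*(5630 + 10930))*(-825 + X(-69, 195)) = (2916 + (16081 + (-6)²)*(5630 + 10930))*(-825 + (-4 + (⅕)*195)) = (2916 + (16081 + 36)*16560)*(-825 + (-4 + 39)) = (2916 + 16117*16560)*(-825 + 35) = (2916 + 266897520)*(-790) = 266900436*(-790) = -210851344440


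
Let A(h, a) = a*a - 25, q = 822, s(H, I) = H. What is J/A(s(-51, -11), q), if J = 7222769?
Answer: 7222769/675659 ≈ 10.690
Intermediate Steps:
A(h, a) = -25 + a**2 (A(h, a) = a**2 - 25 = -25 + a**2)
J/A(s(-51, -11), q) = 7222769/(-25 + 822**2) = 7222769/(-25 + 675684) = 7222769/675659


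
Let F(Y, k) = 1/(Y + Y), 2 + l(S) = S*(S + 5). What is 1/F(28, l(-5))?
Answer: 56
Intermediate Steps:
l(S) = -2 + S*(5 + S) (l(S) = -2 + S*(S + 5) = -2 + S*(5 + S))
F(Y, k) = 1/(2*Y)
1/F(28, l(-5)) = 1/((1/2)/28) = 1/((1/2)*(1/28)) = 1/(1/56) = 56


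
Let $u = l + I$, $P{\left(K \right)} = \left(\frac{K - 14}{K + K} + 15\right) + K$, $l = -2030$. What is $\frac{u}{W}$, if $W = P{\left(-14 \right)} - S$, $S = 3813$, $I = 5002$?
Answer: $- \frac{2972}{3811} \approx -0.77985$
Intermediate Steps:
$P{\left(K \right)} = 15 + K + \frac{-14 + K}{2 K}$ ($P{\left(K \right)} = \left(\frac{-14 + K}{2 K} + 15\right) + K = \left(15 + \frac{-14 + K}{2 K}\right) + K = 15 + K + \frac{-14 + K}{2 K}$)
$u = 2972$ ($u = -2030 + 5002 = 2972$)
$W = -3811$ ($W = \left(\frac{31}{2} - 14 - \frac{7}{-14}\right) - 3813 = \left(\frac{31}{2} - 14 - - \frac{1}{2}\right) - 3813 = \left(\frac{31}{2} - 14 + \frac{1}{2}\right) - 3813 = 2 - 3813 = -3811$)
$\frac{u}{W} = \frac{2972}{-3811} = 2972 \left(- \frac{1}{3811}\right) = - \frac{2972}{3811}$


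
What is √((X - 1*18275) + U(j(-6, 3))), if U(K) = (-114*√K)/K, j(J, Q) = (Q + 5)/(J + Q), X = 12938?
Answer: √(-21348 + 114*I*√6)/2 ≈ 0.47779 + 73.056*I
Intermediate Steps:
j(J, Q) = (5 + Q)/(J + Q)
U(K) = -114/√K
√((X - 1*18275) + U(j(-6, 3))) = √((12938 - 1*18275) - 114*(-I*√3)/√(5 + 3)) = √((12938 - 18275) - 114*√2*(-I*√3)/4) = √(-5337 - 114*(-I*√6/4)) = √(-5337 - (-57)*I*√6/2) = √(-5337 + 57*I*√6/2)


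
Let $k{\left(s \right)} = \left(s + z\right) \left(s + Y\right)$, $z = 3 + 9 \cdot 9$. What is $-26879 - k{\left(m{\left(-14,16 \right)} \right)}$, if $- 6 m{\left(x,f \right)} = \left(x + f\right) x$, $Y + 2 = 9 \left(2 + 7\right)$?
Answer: $- \frac{308677}{9} \approx -34297.0$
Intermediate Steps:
$Y = 79$ ($Y = -2 + 9 \left(2 + 7\right) = -2 + 9 \cdot 9 = -2 + 81 = 79$)
$z = 84$ ($z = 3 + 81 = 84$)
$m{\left(x,f \right)} = - \frac{x \left(f + x\right)}{6}$ ($m{\left(x,f \right)} = - \frac{\left(x + f\right) x}{6} = - \frac{\left(f + x\right) x}{6} = - \frac{x \left(f + x\right)}{6}$)
$k{\left(s \right)} = \left(79 + s\right) \left(84 + s\right)$ ($k{\left(s \right)} = \left(s + 84\right) \left(s + 79\right) = \left(84 + s\right) \left(79 + s\right) = \left(79 + s\right) \left(84 + s\right)$)
$-26879 - k{\left(m{\left(-14,16 \right)} \right)} = -26879 - \left(6636 + \left(\left(- \frac{1}{6}\right) \left(-14\right) \left(16 - 14\right)\right)^{2} + 163 \left(\left(- \frac{1}{6}\right) \left(-14\right) \left(16 - 14\right)\right)\right) = -26879 - \left(6636 + \left(\left(- \frac{1}{6}\right) \left(-14\right) 2\right)^{2} + 163 \left(\left(- \frac{1}{6}\right) \left(-14\right) 2\right)\right) = -26879 - \left(6636 + \left(\frac{14}{3}\right)^{2} + 163 \cdot \frac{14}{3}\right) = -26879 - \left(6636 + \frac{196}{9} + \frac{2282}{3}\right) = -26879 - \frac{66766}{9} = - \frac{308677}{9}$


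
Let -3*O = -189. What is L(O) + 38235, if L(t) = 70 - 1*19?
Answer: 38286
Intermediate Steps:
O = 63 (O = -⅓*(-189) = 63)
L(t) = 51 (L(t) = 70 - 19 = 51)
L(O) + 38235 = 51 + 38235 = 38286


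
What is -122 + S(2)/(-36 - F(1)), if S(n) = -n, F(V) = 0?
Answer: -2195/18 ≈ -121.94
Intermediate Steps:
-122 + S(2)/(-36 - F(1)) = -122 + (-1*2)/(-36 - 1*0) = -122 - 2/(-36 + 0) = -122 - 2/(-36) = -122 - 1/36*(-2) = -122 + 1/18 = -2195/18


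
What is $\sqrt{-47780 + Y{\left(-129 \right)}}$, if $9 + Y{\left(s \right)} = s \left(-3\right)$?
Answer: $i \sqrt{47402} \approx 217.72 i$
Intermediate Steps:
$Y{\left(s \right)} = -9 - 3 s$ ($Y{\left(s \right)} = -9 + s \left(-3\right) = -9 - 3 s$)
$\sqrt{-47780 + Y{\left(-129 \right)}} = \sqrt{-47780 - -378} = \sqrt{-47780 + \left(-9 + 387\right)} = \sqrt{-47780 + 378} = \sqrt{-47402} = i \sqrt{47402}$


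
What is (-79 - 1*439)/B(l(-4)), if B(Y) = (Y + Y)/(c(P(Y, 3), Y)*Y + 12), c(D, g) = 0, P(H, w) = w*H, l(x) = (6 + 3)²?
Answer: -1036/27 ≈ -38.370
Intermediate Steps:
l(x) = 81 (l(x) = 9² = 81)
P(H, w) = H*w
B(Y) = Y/6 (B(Y) = (Y + Y)/(0*Y + 12) = (2*Y)/(0 + 12) = (2*Y)/12 = (2*Y)*(1/12) = Y/6)
(-79 - 1*439)/B(l(-4)) = (-79 - 1*439)/(((⅙)*81)) = (-79 - 439)/(27/2) = -518*2/27 = -1036/27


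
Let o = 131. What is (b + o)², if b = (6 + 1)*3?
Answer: 23104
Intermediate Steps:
b = 21 (b = 7*3 = 21)
(b + o)² = (21 + 131)² = 152² = 23104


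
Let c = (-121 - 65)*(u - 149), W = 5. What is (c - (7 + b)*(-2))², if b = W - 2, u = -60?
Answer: 1512743236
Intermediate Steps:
b = 3 (b = 5 - 2 = 3)
c = 38874 (c = (-121 - 65)*(-60 - 149) = -186*(-209) = 38874)
(c - (7 + b)*(-2))² = (38874 - (7 + 3)*(-2))² = (38874 - 10*(-2))² = (38874 - 1*(-20))² = (38874 + 20)² = 38894² = 1512743236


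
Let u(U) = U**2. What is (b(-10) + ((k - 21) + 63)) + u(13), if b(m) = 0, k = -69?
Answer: 142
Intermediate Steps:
(b(-10) + ((k - 21) + 63)) + u(13) = (0 + ((-69 - 21) + 63)) + 13**2 = (0 + (-90 + 63)) + 169 = (0 - 27) + 169 = -27 + 169 = 142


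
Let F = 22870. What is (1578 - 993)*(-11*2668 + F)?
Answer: -3789630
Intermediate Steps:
(1578 - 993)*(-11*2668 + F) = (1578 - 993)*(-11*2668 + 22870) = 585*(-29348 + 22870) = 585*(-6478) = -3789630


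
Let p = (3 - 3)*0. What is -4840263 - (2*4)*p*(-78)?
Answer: -4840263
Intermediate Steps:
p = 0 (p = 0*0 = 0)
-4840263 - (2*4)*p*(-78) = -4840263 - (2*4)*0*(-78) = -4840263 - 8*0*(-78) = -4840263 - 0*(-78) = -4840263 - 1*0 = -4840263 + 0 = -4840263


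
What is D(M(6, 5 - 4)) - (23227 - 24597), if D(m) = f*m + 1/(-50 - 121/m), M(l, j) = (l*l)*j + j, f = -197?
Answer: -11666386/1971 ≈ -5919.0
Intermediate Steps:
M(l, j) = j + j*l**2 (M(l, j) = l**2*j + j = j*l**2 + j = j + j*l**2)
D(m) = 1/(-50 - 121/m) - 197*m (D(m) = -197*m + 1/(-50 - 121/m) = 1/(-50 - 121/m) - 197*m)
D(M(6, 5 - 4)) - (23227 - 24597) = -2*(5 - 4)*(1 + 6**2)*(11919 + 4925*((5 - 4)*(1 + 6**2)))/(121 + 50*((5 - 4)*(1 + 6**2))) - (23227 - 24597) = -2*1*(1 + 36)*(11919 + 4925*(1*(1 + 36)))/(121 + 50*(1*(1 + 36))) - 1*(-1370) = -2*1*37*(11919 + 4925*(1*37))/(121 + 50*(1*37)) + 1370 = -2*37*(11919 + 4925*37)/(121 + 50*37) + 1370 = -2*37*(11919 + 182225)/(121 + 1850) + 1370 = -2*37*194144/1971 + 1370 = -2*37*1/1971*194144 + 1370 = -14366656/1971 + 1370 = -11666386/1971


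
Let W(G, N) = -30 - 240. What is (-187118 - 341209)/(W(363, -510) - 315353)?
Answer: 528327/315623 ≈ 1.6739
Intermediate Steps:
W(G, N) = -270
(-187118 - 341209)/(W(363, -510) - 315353) = (-187118 - 341209)/(-270 - 315353) = -528327/(-315623) = -528327*(-1/315623) = 528327/315623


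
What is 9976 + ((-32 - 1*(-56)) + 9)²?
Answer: 11065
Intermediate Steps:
9976 + ((-32 - 1*(-56)) + 9)² = 9976 + ((-32 + 56) + 9)² = 9976 + (24 + 9)² = 9976 + 33² = 9976 + 1089 = 11065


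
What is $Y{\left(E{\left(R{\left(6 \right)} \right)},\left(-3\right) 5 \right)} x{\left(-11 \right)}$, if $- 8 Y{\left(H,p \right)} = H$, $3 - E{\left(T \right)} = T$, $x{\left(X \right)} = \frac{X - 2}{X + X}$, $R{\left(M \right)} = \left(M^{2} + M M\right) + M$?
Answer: $\frac{975}{176} \approx 5.5398$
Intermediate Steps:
$R{\left(M \right)} = M + 2 M^{2}$ ($R{\left(M \right)} = \left(M^{2} + M^{2}\right) + M = 2 M^{2} + M = M + 2 M^{2}$)
$x{\left(X \right)} = \frac{-2 + X}{2 X}$
$E{\left(T \right)} = 3 - T$
$Y{\left(H,p \right)} = - \frac{H}{8}$
$Y{\left(E{\left(R{\left(6 \right)} \right)},\left(-3\right) 5 \right)} x{\left(-11 \right)} = - \frac{3 - 6 \left(1 + 2 \cdot 6\right)}{8} \frac{-2 - 11}{2 \left(-11\right)} = - \frac{3 - 6 \left(1 + 12\right)}{8} \cdot \frac{1}{2} \left(- \frac{1}{11}\right) \left(-13\right) = - \frac{3 - 6 \cdot 13}{8} \cdot \frac{13}{22} = - \frac{3 - 78}{8} \cdot \frac{13}{22} = \left(- \frac{1}{8}\right) \left(-75\right) \frac{13}{22} = \frac{75}{8} \cdot \frac{13}{22} = \frac{975}{176}$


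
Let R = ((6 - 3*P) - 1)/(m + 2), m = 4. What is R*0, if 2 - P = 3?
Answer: 0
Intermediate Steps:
P = -1 (P = 2 - 1*3 = 2 - 3 = -1)
R = 4/3 (R = ((6 - 3*(-1)) - 1)/(4 + 2) = ((6 + 3) - 1)/6 = (9 - 1)*(1/6) = 8*(1/6) = 4/3 ≈ 1.3333)
R*0 = (4/3)*0 = 0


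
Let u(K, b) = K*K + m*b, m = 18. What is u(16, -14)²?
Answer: 16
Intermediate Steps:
u(K, b) = K² + 18*b (u(K, b) = K*K + 18*b = K² + 18*b)
u(16, -14)² = (16² + 18*(-14))² = (256 - 252)² = 4² = 16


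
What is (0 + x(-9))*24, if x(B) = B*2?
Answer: -432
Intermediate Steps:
x(B) = 2*B
(0 + x(-9))*24 = (0 + 2*(-9))*24 = (0 - 18)*24 = -18*24 = -432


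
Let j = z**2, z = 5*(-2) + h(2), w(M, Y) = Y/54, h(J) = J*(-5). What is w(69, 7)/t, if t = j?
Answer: 7/21600 ≈ 0.00032407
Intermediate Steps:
h(J) = -5*J
w(M, Y) = Y/54 (w(M, Y) = Y*(1/54) = Y/54)
z = -20 (z = 5*(-2) - 5*2 = -10 - 10 = -20)
j = 400 (j = (-20)**2 = 400)
t = 400
w(69, 7)/t = ((1/54)*7)/400 = (7/54)*(1/400) = 7/21600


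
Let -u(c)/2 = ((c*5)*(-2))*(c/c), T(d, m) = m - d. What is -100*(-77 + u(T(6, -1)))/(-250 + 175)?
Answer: -868/3 ≈ -289.33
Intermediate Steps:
u(c) = 20*c (u(c) = -2*(c*5)*(-2)*c/c = -2*(5*c)*(-2) = -2*(-10*c) = -(-20)*c = 20*c)
-100*(-77 + u(T(6, -1)))/(-250 + 175) = -100*(-77 + 20*(-1 - 1*6))/(-250 + 175) = -100*(-77 + 20*(-1 - 6))/(-75) = -100*(-77 + 20*(-7))*(-1)/75 = -100*(-77 - 140)*(-1)/75 = -(-21700)*(-1)/75 = -100*217/75 = -868/3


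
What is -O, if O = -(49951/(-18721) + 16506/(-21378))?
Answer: -32782412/9528989 ≈ -3.4403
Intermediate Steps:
O = 32782412/9528989 (O = -(49951*(-1/18721) + 16506*(-1/21378)) = -(-49951/18721 - 393/509) = -1*(-32782412/9528989) = 32782412/9528989 ≈ 3.4403)
-O = -1*32782412/9528989 = -32782412/9528989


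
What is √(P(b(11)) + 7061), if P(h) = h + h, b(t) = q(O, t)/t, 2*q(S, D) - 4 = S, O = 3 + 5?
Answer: √854513/11 ≈ 84.036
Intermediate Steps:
O = 8
q(S, D) = 2 + S/2
b(t) = 6/t (b(t) = (2 + (½)*8)/t = (2 + 4)/t = 6/t)
P(h) = 2*h
√(P(b(11)) + 7061) = √(2*(6/11) + 7061) = √(12/11 + 7061) = √(77683/11) = √854513/11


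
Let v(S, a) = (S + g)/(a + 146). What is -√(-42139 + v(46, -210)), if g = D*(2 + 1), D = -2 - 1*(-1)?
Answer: -I*√2696939/8 ≈ -205.28*I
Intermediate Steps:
D = -1 (D = -2 + 1 = -1)
g = -3 (g = -(2 + 1) = -1*3 = -3)
v(S, a) = (-3 + S)/(146 + a) (v(S, a) = (S - 3)/(a + 146) = (-3 + S)/(146 + a))
-√(-42139 + v(46, -210)) = -√(-42139 + (-3 + 46)/(146 - 210)) = -√(-42139 + 43/(-64)) = -√(-42139 - 1/64*43) = -√(-42139 - 43/64) = -√(-2696939/64) = -I*√2696939/8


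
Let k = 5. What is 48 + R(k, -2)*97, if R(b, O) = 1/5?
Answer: 337/5 ≈ 67.400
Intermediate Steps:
R(b, O) = 1/5
48 + R(k, -2)*97 = 48 + (1/5)*97 = 48 + 97/5 = 337/5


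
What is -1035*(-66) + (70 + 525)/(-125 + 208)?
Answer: 5670325/83 ≈ 68317.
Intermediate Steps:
-1035*(-66) + (70 + 525)/(-125 + 208) = 68310 + 595/83 = 5670325/83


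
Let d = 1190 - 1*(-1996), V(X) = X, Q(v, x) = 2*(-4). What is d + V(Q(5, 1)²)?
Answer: 3250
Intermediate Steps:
Q(v, x) = -8
d = 3186 (d = 1190 + 1996 = 3186)
d + V(Q(5, 1)²) = 3186 + (-8)² = 3186 + 64 = 3250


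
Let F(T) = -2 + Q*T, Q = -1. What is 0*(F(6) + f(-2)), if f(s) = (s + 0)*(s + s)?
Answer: 0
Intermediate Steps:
F(T) = -2 - T
f(s) = 2*s**2 (f(s) = s*(2*s) = 2*s**2)
0*(F(6) + f(-2)) = 0*((-2 - 1*6) + 2*(-2)**2) = 0*((-2 - 6) + 2*4) = 0*(-8 + 8) = 0*0 = 0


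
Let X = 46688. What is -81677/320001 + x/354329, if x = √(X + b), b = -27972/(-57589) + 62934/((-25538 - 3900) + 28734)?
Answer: -81677/320001 + √24424505650873790/256525692104 ≈ -0.25463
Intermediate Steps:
b = -257472417/2895904 (b = -27972*(-1/57589) + 62934/(-29438 + 28734) = 3996/8227 + 62934/(-704) = 3996/8227 + 62934*(-1/704) = 3996/8227 - 31467/352 = -257472417/2895904 ≈ -88.909)
x = √24424505650873790/723976 (x = √(46688 - 257472417/2895904) = √(134946493535/2895904) = √24424505650873790/723976 ≈ 215.87)
-81677/320001 + x/354329 = -81677/320001 + (√24424505650873790/723976)/354329 = -81677*1/320001 + (√24424505650873790/723976)*(1/354329) = -81677/320001 + √24424505650873790/256525692104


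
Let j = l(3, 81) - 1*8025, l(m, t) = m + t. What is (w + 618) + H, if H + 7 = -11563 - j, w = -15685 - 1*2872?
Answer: -21568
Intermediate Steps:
j = -7941 (j = (3 + 81) - 1*8025 = 84 - 8025 = -7941)
w = -18557 (w = -15685 - 2872 = -18557)
H = -3629 (H = -7 + (-11563 - 1*(-7941)) = -7 + (-11563 + 7941) = -7 - 3622 = -3629)
(w + 618) + H = (-18557 + 618) - 3629 = -17939 - 3629 = -21568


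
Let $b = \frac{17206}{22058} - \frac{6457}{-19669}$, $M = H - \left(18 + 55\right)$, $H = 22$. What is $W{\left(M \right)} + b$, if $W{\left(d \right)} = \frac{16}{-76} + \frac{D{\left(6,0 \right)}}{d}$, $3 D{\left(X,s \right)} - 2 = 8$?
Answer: $\frac{30878995354}{37094927571} \approx 0.83243$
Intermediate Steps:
$D{\left(X,s \right)} = \frac{10}{3}$ ($D{\left(X,s \right)} = \frac{2}{3} + \frac{1}{3} \cdot 8 = \frac{2}{3} + \frac{8}{3} = \frac{10}{3}$)
$M = -51$ ($M = 22 - \left(18 + 55\right) = 22 - 73 = -51$)
$W{\left(d \right)} = - \frac{4}{19} + \frac{10}{3 d}$ ($W{\left(d \right)} = \frac{16}{-76} + \frac{10}{3 d} = 16 \left(- \frac{1}{76}\right) + \frac{10}{3 d} = - \frac{4}{19} + \frac{10}{3 d}$)
$b = \frac{240426660}{216929401}$ ($b = 17206 \cdot \frac{1}{22058} - - \frac{6457}{19669} = \frac{8603}{11029} + \frac{6457}{19669} = \frac{240426660}{216929401} \approx 1.1083$)
$W{\left(M \right)} + b = \frac{2 \left(95 - -306\right)}{57 \left(-51\right)} + \frac{240426660}{216929401} = \frac{2}{57} \left(- \frac{1}{51}\right) \left(95 + 306\right) + \frac{240426660}{216929401} = \frac{2}{57} \left(- \frac{1}{51}\right) 401 + \frac{240426660}{216929401} = - \frac{802}{2907} + \frac{240426660}{216929401} = \frac{30878995354}{37094927571}$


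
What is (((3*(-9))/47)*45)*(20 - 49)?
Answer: 35235/47 ≈ 749.68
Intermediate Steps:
(((3*(-9))/47)*45)*(20 - 49) = (-27*1/47*45)*(-29) = -27/47*45*(-29) = -1215/47*(-29) = 35235/47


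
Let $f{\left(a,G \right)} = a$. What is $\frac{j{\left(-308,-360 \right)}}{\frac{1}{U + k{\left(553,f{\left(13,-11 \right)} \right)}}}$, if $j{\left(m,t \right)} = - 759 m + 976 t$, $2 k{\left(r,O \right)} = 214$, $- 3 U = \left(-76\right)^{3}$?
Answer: $-17218685212$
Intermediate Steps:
$U = \frac{438976}{3}$ ($U = - \frac{\left(-76\right)^{3}}{3} = \left(- \frac{1}{3}\right) \left(-438976\right) = \frac{438976}{3} \approx 1.4633 \cdot 10^{5}$)
$k{\left(r,O \right)} = 107$ ($k{\left(r,O \right)} = \frac{1}{2} \cdot 214 = 107$)
$\frac{j{\left(-308,-360 \right)}}{\frac{1}{U + k{\left(553,f{\left(13,-11 \right)} \right)}}} = \frac{\left(-759\right) \left(-308\right) + 976 \left(-360\right)}{\frac{1}{\frac{438976}{3} + 107}} = \frac{233772 - 351360}{\frac{1}{\frac{439297}{3}}} = - \frac{117588}{\frac{3}{439297}} = \left(-117588\right) \frac{439297}{3} = -17218685212$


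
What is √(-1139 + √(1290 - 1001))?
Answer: I*√1122 ≈ 33.496*I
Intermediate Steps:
√(-1139 + √(1290 - 1001)) = √(-1139 + √289) = √(-1139 + 17) = √(-1122) = I*√1122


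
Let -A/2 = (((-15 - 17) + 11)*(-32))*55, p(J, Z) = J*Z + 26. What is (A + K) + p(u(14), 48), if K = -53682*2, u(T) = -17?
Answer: -182074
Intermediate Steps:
p(J, Z) = 26 + J*Z
K = -107364
A = -73920 (A = -2*((-15 - 17) + 11)*(-32)*55 = -2*(-32 + 11)*(-32)*55 = -2*(-21*(-32))*55 = -1344*55 = -2*36960 = -73920)
(A + K) + p(u(14), 48) = (-73920 - 107364) + (26 - 17*48) = -181284 + (26 - 816) = -181284 - 790 = -182074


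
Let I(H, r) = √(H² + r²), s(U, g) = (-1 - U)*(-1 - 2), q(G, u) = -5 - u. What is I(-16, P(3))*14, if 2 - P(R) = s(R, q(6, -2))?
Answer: 28*√89 ≈ 264.15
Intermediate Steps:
s(U, g) = 3 + 3*U (s(U, g) = (-1 - U)*(-3) = 3 + 3*U)
P(R) = -1 - 3*R (P(R) = 2 - (3 + 3*R) = 2 + (-3 - 3*R) = -1 - 3*R)
I(-16, P(3))*14 = √((-16)² + (-1 - 3*3)²)*14 = √(256 + (-1 - 9)²)*14 = √(256 + (-10)²)*14 = √(256 + 100)*14 = √356*14 = (2*√89)*14 = 28*√89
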